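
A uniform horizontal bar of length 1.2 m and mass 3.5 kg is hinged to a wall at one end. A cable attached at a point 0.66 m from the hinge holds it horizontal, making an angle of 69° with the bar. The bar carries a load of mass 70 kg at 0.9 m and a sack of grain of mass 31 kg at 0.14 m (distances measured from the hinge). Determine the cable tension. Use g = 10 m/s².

Take moments about the hinge.
Beam weight: 3.5 × 10 = 35 N down at 0.6 m → arm 0.6 m, τ = 35 × 0.6 = 21 N·m clockwise.
Load: 70 × 10 = 700 N down at 0.9 m → arm 0.9 m, τ = 700 × 0.9 = 630 N·m clockwise.
Sack of grain: 31 × 10 = 310 N down at 0.14 m → arm 0.14 m, τ = 310 × 0.14 = 43.4 N·m clockwise.
Total clockwise load moment = 694.4 N·m.
The cable tension T acts at 0.66 m; only its component perpendicular to the bar, T sinθ, produces torque. sin 69° = 0.9336.
Balancing moments: T × 0.66 × 0.9336 = 694.4, giving T = 694.4 / 0.6162 = 1130 N.

T ≈ 1130 N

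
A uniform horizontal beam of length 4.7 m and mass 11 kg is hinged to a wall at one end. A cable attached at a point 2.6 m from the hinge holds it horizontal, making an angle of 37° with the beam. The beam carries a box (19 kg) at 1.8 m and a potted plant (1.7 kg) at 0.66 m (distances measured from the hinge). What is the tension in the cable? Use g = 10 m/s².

T ≈ 391 N

About the hinge:
Beam weight: 11 × 10 = 110 N down at 2.35 m → arm 2.35 m, τ = 110 × 2.35 = 258.5 N·m clockwise.
Box: 19 × 10 = 190 N down at 1.8 m → arm 1.8 m, τ = 190 × 1.8 = 342 N·m clockwise.
Potted plant: 1.7 × 10 = 17 N down at 0.66 m → arm 0.66 m, τ = 17 × 0.66 = 11.22 N·m clockwise.
Total clockwise load moment = 611.7 N·m.
The cable tension T acts at 2.6 m; only its component perpendicular to the beam, T sinθ, produces torque. sin 37° = 0.6018.
Setting net torque to zero: T × 2.6 × 0.6018 = 611.7 → T = 611.7 / 1.565 = 391 N.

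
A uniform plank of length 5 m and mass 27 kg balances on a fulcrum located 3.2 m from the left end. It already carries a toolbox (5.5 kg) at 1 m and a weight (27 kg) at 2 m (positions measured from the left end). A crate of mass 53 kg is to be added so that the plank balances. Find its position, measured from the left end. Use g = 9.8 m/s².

Sum moments about the fulcrum (at 3.2 m from the left end) (the support reaction has zero arm there).
Beam weight: 27 × 9.8 = 264.6 N down at 2.5 m → arm 0.7 m, τ = 264.6 × 0.7 = 185.2 N·m counterclockwise.
Toolbox: 5.5 × 9.8 = 53.9 N down at 1 m → arm 2.2 m, τ = 53.9 × 2.2 = 118.6 N·m counterclockwise.
Weight: 27 × 9.8 = 264.6 N down at 2 m → arm 1.2 m, τ = 264.6 × 1.2 = 317.5 N·m counterclockwise.
Net moment of existing loads = 621.3 N·m counterclockwise.
The crate weighs 53 × 9.8 = 519.4 N and must supply an equal clockwise moment, so its lever arm about the fulcrum is 621.3 / 519.4 = 1.2 m.
That puts it at 3.2 + 1.2 = 4.4 m from the left end.

x ≈ 4.4 m from the left end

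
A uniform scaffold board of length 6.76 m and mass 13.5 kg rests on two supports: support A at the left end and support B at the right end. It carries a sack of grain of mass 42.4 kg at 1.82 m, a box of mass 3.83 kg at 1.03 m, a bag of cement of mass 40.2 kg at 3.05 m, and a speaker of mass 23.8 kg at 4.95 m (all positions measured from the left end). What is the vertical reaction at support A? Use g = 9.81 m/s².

R_A ≈ 681 N

Take moments about support B.
Beam weight: 13.5 × 9.81 = 132.4 N down at 3.38 m → arm 3.38 m, τ = 132.4 × 3.38 = 447.5 N·m counterclockwise.
Sack of grain: 42.4 × 9.81 = 415.9 N down at 1.82 m → arm 4.94 m, τ = 415.9 × 4.94 = 2055 N·m counterclockwise.
Box: 3.83 × 9.81 = 37.57 N down at 1.03 m → arm 5.73 m, τ = 37.57 × 5.73 = 215.3 N·m counterclockwise.
Bag of cement: 40.2 × 9.81 = 394.4 N down at 3.05 m → arm 3.71 m, τ = 394.4 × 3.71 = 1463 N·m counterclockwise.
Speaker: 23.8 × 9.81 = 233.5 N down at 4.95 m → arm 1.81 m, τ = 233.5 × 1.81 = 422.6 N·m counterclockwise.
Net load moment about support B = 4603 N·m counterclockwise.
Reaction R at support A is upward at 0 m, arm 6.76 m → moment R × 6.76 clockwise.
Balancing moments: R × 6.76 = 4603, giving R = 681 N.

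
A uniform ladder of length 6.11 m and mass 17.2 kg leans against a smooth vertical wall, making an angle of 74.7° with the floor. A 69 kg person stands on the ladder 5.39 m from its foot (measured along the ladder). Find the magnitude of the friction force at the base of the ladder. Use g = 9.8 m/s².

Take moments about the foot of the ladder.
Ladder weight 17.2×9.8 = 168.6 N acts at 3.055 m along the ladder; its horizontal arm is 3.055·cos74.7° = 0.8061 m → τ = 135.9 N·m clockwise.
Person: 69×9.8 = 676.2 N at 5.39 m → arm 1.422 m → τ = 961.6 N·m clockwise.
Wall normal N acts horizontally at the top; its moment arm is the height L sinθ = 6.11·sin74.7° = 5.893 m, counterclockwise.
For rotational equilibrium, N × 5.893 = 1098, so N = 186 N.
ΣFx = 0: friction at the foot balances the wall's push, so f = N_wall = 186 N.

f ≈ 186 N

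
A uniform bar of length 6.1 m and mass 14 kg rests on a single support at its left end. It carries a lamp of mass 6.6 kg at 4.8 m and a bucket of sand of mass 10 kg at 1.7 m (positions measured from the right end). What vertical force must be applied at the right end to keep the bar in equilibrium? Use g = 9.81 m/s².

F ≈ 153 N

Take moments about the left end.
Beam weight: 14 × 9.81 = 137.3 N down at 3.05 m → arm 3.05 m, τ = 137.3 × 3.05 = 418.8 N·m clockwise.
Lamp: 6.6 × 9.81 = 64.75 N down at 4.8 m → arm 1.3 m, τ = 64.75 × 1.3 = 84.17 N·m clockwise.
Bucket of sand: 10 × 9.81 = 98.1 N down at 1.7 m → arm 4.4 m, τ = 98.1 × 4.4 = 431.6 N·m clockwise.
Net moment of the loads = 934.6 N·m clockwise.
The upward force F acts at the right end, arm 6.1 m, giving F × 6.1 counterclockwise.
Balancing moments: F × 6.1 = 934.6, giving F = 934.6 / 6.1 = 153 N.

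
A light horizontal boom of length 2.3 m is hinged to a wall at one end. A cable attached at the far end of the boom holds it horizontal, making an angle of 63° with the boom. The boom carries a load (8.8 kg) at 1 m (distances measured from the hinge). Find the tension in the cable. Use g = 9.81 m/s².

Choose the hinge as the axis so the unknown hinge reaction has zero arm there.
Load: 8.8 × 9.81 = 86.33 N down at 1 m → arm 1 m, τ = 86.33 × 1 = 86.33 N·m clockwise.
Total clockwise load moment = 86.33 N·m.
The cable tension T acts at 2.3 m; only its component perpendicular to the boom, T sinθ, produces torque. sin 63° = 0.891.
For rotational equilibrium, T × 2.3 × 0.891 = 86.33, so T = 86.33 / 2.049 = 42.1 N.

T ≈ 42.1 N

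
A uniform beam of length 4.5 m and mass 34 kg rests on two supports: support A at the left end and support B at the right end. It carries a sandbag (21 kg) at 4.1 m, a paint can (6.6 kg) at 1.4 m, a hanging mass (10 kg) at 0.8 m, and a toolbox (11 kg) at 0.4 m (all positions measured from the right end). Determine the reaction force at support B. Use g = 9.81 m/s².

Sum moments about support A (its reaction then has zero moment arm).
Beam weight: 34 × 9.81 = 333.5 N down at 2.25 m → arm 2.25 m, τ = 333.5 × 2.25 = 750.4 N·m clockwise.
Sandbag: 21 × 9.81 = 206 N down at 4.1 m → arm 0.4 m, τ = 206 × 0.4 = 82.4 N·m clockwise.
Paint can: 6.6 × 9.81 = 64.75 N down at 1.4 m → arm 3.1 m, τ = 64.75 × 3.1 = 200.7 N·m clockwise.
Hanging mass: 10 × 9.81 = 98.1 N down at 0.8 m → arm 3.7 m, τ = 98.1 × 3.7 = 363 N·m clockwise.
Toolbox: 11 × 9.81 = 107.9 N down at 0.4 m → arm 4.1 m, τ = 107.9 × 4.1 = 442.4 N·m clockwise.
Net load moment about support A = 1839 N·m clockwise.
Reaction R at support B is upward at 0 m, arm 4.5 m → moment R × 4.5 counterclockwise.
For rotational equilibrium, R × 4.5 = 1839, so R = 409 N.

R_B ≈ 409 N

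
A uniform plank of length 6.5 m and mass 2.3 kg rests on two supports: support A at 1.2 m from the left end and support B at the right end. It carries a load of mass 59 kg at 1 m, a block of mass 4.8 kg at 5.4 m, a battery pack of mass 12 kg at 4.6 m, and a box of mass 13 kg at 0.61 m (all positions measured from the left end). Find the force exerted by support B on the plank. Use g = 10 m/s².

Take moments about support A.
Beam weight: 2.3 × 10 = 23 N down at 3.25 m → arm 2.05 m, τ = 23 × 2.05 = 47.15 N·m clockwise.
Load: 59 × 10 = 590 N down at 1 m → arm 0.2 m, τ = 590 × 0.2 = 118 N·m counterclockwise.
Block: 4.8 × 10 = 48 N down at 5.4 m → arm 4.2 m, τ = 48 × 4.2 = 201.6 N·m clockwise.
Battery pack: 12 × 10 = 120 N down at 4.6 m → arm 3.4 m, τ = 120 × 3.4 = 408 N·m clockwise.
Box: 13 × 10 = 130 N down at 0.61 m → arm 0.59 m, τ = 130 × 0.59 = 76.7 N·m counterclockwise.
Net load moment about support A = 462.1 N·m clockwise.
Reaction R at support B is upward at 6.5 m, arm 5.3 m → moment R × 5.3 counterclockwise.
Setting net torque to zero: R × 5.3 = 462.1 → R = 87.2 N.

R_B ≈ 87.2 N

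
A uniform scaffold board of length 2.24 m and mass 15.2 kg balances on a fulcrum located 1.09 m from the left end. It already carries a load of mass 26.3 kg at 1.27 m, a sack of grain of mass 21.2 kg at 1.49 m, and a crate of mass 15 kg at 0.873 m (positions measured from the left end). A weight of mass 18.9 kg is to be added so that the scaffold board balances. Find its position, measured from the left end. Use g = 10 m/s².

x ≈ 0.539 m from the left end

Choose the fulcrum (at 1.09 m from the left end) as the axis so the support reaction has zero arm there.
Beam weight: 15.2 × 10 = 152 N down at 1.12 m → arm 0.03 m, τ = 152 × 0.03 = 4.56 N·m clockwise.
Load: 26.3 × 10 = 263 N down at 1.27 m → arm 0.18 m, τ = 263 × 0.18 = 47.34 N·m clockwise.
Sack of grain: 21.2 × 10 = 212 N down at 1.49 m → arm 0.4 m, τ = 212 × 0.4 = 84.8 N·m clockwise.
Crate: 15 × 10 = 150 N down at 0.873 m → arm 0.217 m, τ = 150 × 0.217 = 32.55 N·m counterclockwise.
Net moment of existing loads = 104.1 N·m clockwise.
The weight weighs 18.9 × 10 = 189 N and must supply an equal counterclockwise moment, so its lever arm about the fulcrum is 104.1 / 189 = 0.551 m.
That puts it at 1.09 − 0.551 = 0.539 m from the left end.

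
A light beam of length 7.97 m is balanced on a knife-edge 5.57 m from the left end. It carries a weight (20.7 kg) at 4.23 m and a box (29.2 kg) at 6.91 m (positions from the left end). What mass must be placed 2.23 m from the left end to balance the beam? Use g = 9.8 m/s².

m ≈ 3.41 kg

Sum moments about the knife-edge (at 5.57 m from the left end) (the support reaction has zero arm there).
Weight: 20.7 × 9.8 = 202.9 N down at 4.23 m → arm 1.34 m, τ = 202.9 × 1.34 = 271.9 N·m counterclockwise.
Box: 29.2 × 9.8 = 286.2 N down at 6.91 m → arm 1.34 m, τ = 286.2 × 1.34 = 383.5 N·m clockwise.
Net moment of known loads = 111.6 N·m clockwise.
An unknown mass m at 2.23 m has arm 3.34 m; its moment is m·g·3.34 counterclockwise.
Setting net torque to zero: m × 9.8 × 3.34 = 111.6 → m = 111.6 / (9.8 × 3.34) = 3.41 kg.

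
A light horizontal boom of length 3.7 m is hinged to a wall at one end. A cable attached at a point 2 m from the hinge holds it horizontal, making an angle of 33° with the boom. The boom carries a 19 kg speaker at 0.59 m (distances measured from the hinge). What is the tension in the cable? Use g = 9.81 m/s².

About the hinge:
Speaker: 19 × 9.81 = 186.4 N down at 0.59 m → arm 0.59 m, τ = 186.4 × 0.59 = 110 N·m clockwise.
Total clockwise load moment = 110 N·m.
The cable tension T acts at 2 m; only its component perpendicular to the boom, T sinθ, produces torque. sin 33° = 0.5446.
Balancing moments: T × 2 × 0.5446 = 110, giving T = 110 / 1.089 = 101 N.

T ≈ 101 N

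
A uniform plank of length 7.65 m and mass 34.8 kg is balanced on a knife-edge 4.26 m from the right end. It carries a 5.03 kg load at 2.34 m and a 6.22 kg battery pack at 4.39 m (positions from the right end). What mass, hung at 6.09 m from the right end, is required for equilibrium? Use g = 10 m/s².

m ≈ 13.1 kg

About the knife-edge (at 4.26 m from the right end):
Beam weight: 34.8 × 10 = 348 N down at 3.825 m → arm 0.435 m, τ = 348 × 0.435 = 151.4 N·m clockwise.
Load: 5.03 × 10 = 50.3 N down at 2.34 m → arm 1.92 m, τ = 50.3 × 1.92 = 96.58 N·m clockwise.
Battery pack: 6.22 × 10 = 62.2 N down at 4.39 m → arm 0.13 m, τ = 62.2 × 0.13 = 8.086 N·m counterclockwise.
Net moment of known loads = 239.9 N·m clockwise.
An unknown mass m at 6.09 m has arm 1.83 m; its moment is m·g·1.83 counterclockwise.
Setting net torque to zero: m × 10 × 1.83 = 239.9 → m = 239.9 / (10 × 1.83) = 13.1 kg.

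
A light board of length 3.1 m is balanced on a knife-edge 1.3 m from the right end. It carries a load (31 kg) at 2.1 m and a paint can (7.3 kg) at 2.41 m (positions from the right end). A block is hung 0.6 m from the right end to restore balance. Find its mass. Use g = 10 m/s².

m ≈ 47 kg

Choose the knife-edge (at 1.3 m from the right end) as the axis so the support reaction has zero arm there.
Load: 31 × 10 = 310 N down at 2.1 m → arm 0.8 m, τ = 310 × 0.8 = 248 N·m counterclockwise.
Paint can: 7.3 × 10 = 73 N down at 2.41 m → arm 1.11 m, τ = 73 × 1.11 = 81.03 N·m counterclockwise.
Net moment of known loads = 329 N·m counterclockwise.
An unknown mass m at 0.6 m has arm 0.7 m; its moment is m·g·0.7 clockwise.
Balancing moments: m × 10 × 0.7 = 329, giving m = 329 / (10 × 0.7) = 47 kg.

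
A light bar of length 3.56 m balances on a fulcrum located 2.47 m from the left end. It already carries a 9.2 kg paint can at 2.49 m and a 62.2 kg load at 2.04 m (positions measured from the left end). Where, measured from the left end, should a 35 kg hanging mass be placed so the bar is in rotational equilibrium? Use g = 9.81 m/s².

x ≈ 3.23 m from the left end

Choose the fulcrum (at 2.47 m from the left end) as the axis so the support reaction has zero arm there.
Paint can: 9.2 × 9.81 = 90.25 N down at 2.49 m → arm 0.02 m, τ = 90.25 × 0.02 = 1.805 N·m clockwise.
Load: 62.2 × 9.81 = 610.2 N down at 2.04 m → arm 0.43 m, τ = 610.2 × 0.43 = 262.4 N·m counterclockwise.
Net moment of existing loads = 260.6 N·m counterclockwise.
The hanging mass weighs 35 × 9.81 = 343.4 N and must supply an equal clockwise moment, so its lever arm about the fulcrum is 260.6 / 343.4 = 0.759 m.
That puts it at 2.47 + 0.759 = 3.23 m from the left end.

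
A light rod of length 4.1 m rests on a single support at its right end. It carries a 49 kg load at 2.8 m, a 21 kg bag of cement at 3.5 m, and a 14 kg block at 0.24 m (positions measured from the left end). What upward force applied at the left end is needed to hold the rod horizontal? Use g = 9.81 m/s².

F ≈ 312 N

Sum moments about the right end (the unknown pivot reaction has zero arm there).
Load: 49 × 9.81 = 480.7 N down at 2.8 m → arm 1.3 m, τ = 480.7 × 1.3 = 624.9 N·m counterclockwise.
Bag of cement: 21 × 9.81 = 206 N down at 3.5 m → arm 0.6 m, τ = 206 × 0.6 = 123.6 N·m counterclockwise.
Block: 14 × 9.81 = 137.3 N down at 0.24 m → arm 3.86 m, τ = 137.3 × 3.86 = 530 N·m counterclockwise.
Net moment of the loads = 1278 N·m counterclockwise.
The upward force F acts at the left end, arm 4.1 m, giving F × 4.1 clockwise.
Στ = 0 ⇒ F × 4.1 = 1278 ⇒ F = 1278 / 4.1 = 312 N.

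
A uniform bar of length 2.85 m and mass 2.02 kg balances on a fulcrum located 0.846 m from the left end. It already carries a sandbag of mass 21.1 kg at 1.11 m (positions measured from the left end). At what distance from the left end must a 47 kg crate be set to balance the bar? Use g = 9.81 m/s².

Taking torques about the fulcrum (at 0.846 m from the left end):
Beam weight: 2.02 × 9.81 = 19.82 N down at 1.425 m → arm 0.579 m, τ = 19.82 × 0.579 = 11.48 N·m clockwise.
Sandbag: 21.1 × 9.81 = 207 N down at 1.11 m → arm 0.264 m, τ = 207 × 0.264 = 54.65 N·m clockwise.
Net moment of existing loads = 66.13 N·m clockwise.
The crate weighs 47 × 9.81 = 461.1 N and must supply an equal counterclockwise moment, so its lever arm about the fulcrum is 66.13 / 461.1 = 0.143 m.
That puts it at 0.846 − 0.143 = 0.703 m from the left end.

x ≈ 0.703 m from the left end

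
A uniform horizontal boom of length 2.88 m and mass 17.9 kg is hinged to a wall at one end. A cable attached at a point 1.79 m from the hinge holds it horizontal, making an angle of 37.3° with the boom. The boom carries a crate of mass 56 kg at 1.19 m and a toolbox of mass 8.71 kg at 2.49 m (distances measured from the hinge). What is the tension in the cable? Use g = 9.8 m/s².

T ≈ 1030 N

Taking torques about the hinge:
Beam weight: 17.9 × 9.8 = 175.4 N down at 1.44 m → arm 1.44 m, τ = 175.4 × 1.44 = 252.6 N·m clockwise.
Crate: 56 × 9.8 = 548.8 N down at 1.19 m → arm 1.19 m, τ = 548.8 × 1.19 = 653.1 N·m clockwise.
Toolbox: 8.71 × 9.8 = 85.36 N down at 2.49 m → arm 2.49 m, τ = 85.36 × 2.49 = 212.5 N·m clockwise.
Total clockwise load moment = 1118 N·m.
The cable tension T acts at 1.79 m; only its component perpendicular to the boom, T sinθ, produces torque. sin 37.3° = 0.606.
Balancing moments: T × 1.79 × 0.606 = 1118, giving T = 1118 / 1.085 = 1030 N.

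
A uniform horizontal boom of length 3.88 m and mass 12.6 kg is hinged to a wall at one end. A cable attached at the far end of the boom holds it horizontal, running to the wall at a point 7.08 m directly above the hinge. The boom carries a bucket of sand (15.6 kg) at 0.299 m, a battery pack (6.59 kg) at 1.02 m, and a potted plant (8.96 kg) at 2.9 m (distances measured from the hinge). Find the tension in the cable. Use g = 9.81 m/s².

T ≈ 178 N

Taking torques about the hinge:
Beam weight: 12.6 × 9.81 = 123.6 N down at 1.94 m → arm 1.94 m, τ = 123.6 × 1.94 = 239.8 N·m clockwise.
Bucket of sand: 15.6 × 9.81 = 153 N down at 0.299 m → arm 0.299 m, τ = 153 × 0.299 = 45.75 N·m clockwise.
Battery pack: 6.59 × 9.81 = 64.65 N down at 1.02 m → arm 1.02 m, τ = 64.65 × 1.02 = 65.94 N·m clockwise.
Potted plant: 8.96 × 9.81 = 87.9 N down at 2.9 m → arm 2.9 m, τ = 87.9 × 2.9 = 254.9 N·m clockwise.
Total clockwise load moment = 606.4 N·m.
The cable tension T acts at 3.88 m; only its component perpendicular to the boom, T sinθ, produces torque. sinθ = h/√(h²+d²) = 7.08/√(7.08²+3.88²) = 0.8769.
For rotational equilibrium, T × 3.88 × 0.8769 = 606.4, so T = 606.4 / 3.402 = 178 N.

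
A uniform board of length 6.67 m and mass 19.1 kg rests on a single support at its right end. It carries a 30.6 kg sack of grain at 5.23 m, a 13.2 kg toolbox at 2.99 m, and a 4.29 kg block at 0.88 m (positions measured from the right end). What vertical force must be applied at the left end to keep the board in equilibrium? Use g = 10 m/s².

Choose the right end as the axis so the unknown pivot reaction has zero arm there.
Beam weight: 19.1 × 10 = 191 N down at 3.335 m → arm 3.335 m, τ = 191 × 3.335 = 637 N·m counterclockwise.
Sack of grain: 30.6 × 10 = 306 N down at 5.23 m → arm 5.23 m, τ = 306 × 5.23 = 1600 N·m counterclockwise.
Toolbox: 13.2 × 10 = 132 N down at 2.99 m → arm 2.99 m, τ = 132 × 2.99 = 394.7 N·m counterclockwise.
Block: 4.29 × 10 = 42.9 N down at 0.88 m → arm 0.88 m, τ = 42.9 × 0.88 = 37.75 N·m counterclockwise.
Net moment of the loads = 2669 N·m counterclockwise.
The upward force F acts at the left end, arm 6.67 m, giving F × 6.67 clockwise.
Setting net torque to zero: F × 6.67 = 2669 → F = 2669 / 6.67 = 400 N.

F ≈ 400 N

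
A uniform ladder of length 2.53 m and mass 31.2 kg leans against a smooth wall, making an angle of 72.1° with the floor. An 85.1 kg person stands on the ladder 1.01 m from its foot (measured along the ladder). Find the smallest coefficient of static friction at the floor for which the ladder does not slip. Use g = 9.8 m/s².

μ_min ≈ 0.138

About the foot of the ladder:
Ladder weight 31.2×9.8 = 305.8 N acts at 1.265 m along the ladder; its horizontal arm is 1.265·cos72.1° = 0.3888 m → τ = 118.9 N·m clockwise.
Person: 85.1×9.8 = 834 N at 1.01 m → arm 0.3104 m → τ = 258.9 N·m clockwise.
Wall normal N acts horizontally at the top; its moment arm is the height L sinθ = 2.53·sin72.1° = 2.408 m, counterclockwise.
For rotational equilibrium, N × 2.408 = 377.8, so N = 156.9 N.
ΣFx = 0 ⇒ f = N_wall = 156.9 N. ΣFy = 0 ⇒ N_floor = 1140 N.
μ_min = f / N_floor = 156.9 / 1140 = 0.138.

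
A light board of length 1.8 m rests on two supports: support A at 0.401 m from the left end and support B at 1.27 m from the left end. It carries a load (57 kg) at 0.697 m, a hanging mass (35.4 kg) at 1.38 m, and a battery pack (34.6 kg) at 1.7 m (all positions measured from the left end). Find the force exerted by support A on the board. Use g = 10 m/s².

R_A ≈ 160 N

Sum moments about support B (its reaction then has zero moment arm).
Load: 57 × 10 = 570 N down at 0.697 m → arm 0.573 m, τ = 570 × 0.573 = 326.6 N·m counterclockwise.
Hanging mass: 35.4 × 10 = 354 N down at 1.38 m → arm 0.11 m, τ = 354 × 0.11 = 38.94 N·m clockwise.
Battery pack: 34.6 × 10 = 346 N down at 1.7 m → arm 0.43 m, τ = 346 × 0.43 = 148.8 N·m clockwise.
Net load moment about support B = 138.9 N·m counterclockwise.
Reaction R at support A is upward at 0.401 m, arm 0.869 m → moment R × 0.869 clockwise.
For rotational equilibrium, R × 0.869 = 138.9, so R = 160 N.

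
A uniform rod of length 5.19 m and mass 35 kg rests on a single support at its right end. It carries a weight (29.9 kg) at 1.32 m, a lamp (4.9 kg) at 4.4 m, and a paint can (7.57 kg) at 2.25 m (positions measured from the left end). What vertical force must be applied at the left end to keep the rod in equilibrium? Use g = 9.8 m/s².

F ≈ 439 N

About the right end:
Beam weight: 35 × 9.8 = 343 N down at 2.595 m → arm 2.595 m, τ = 343 × 2.595 = 890.1 N·m counterclockwise.
Weight: 29.9 × 9.8 = 293 N down at 1.32 m → arm 3.87 m, τ = 293 × 3.87 = 1134 N·m counterclockwise.
Lamp: 4.9 × 9.8 = 48.02 N down at 4.4 m → arm 0.79 m, τ = 48.02 × 0.79 = 37.94 N·m counterclockwise.
Paint can: 7.57 × 9.8 = 74.19 N down at 2.25 m → arm 2.94 m, τ = 74.19 × 2.94 = 218.1 N·m counterclockwise.
Net moment of the loads = 2280 N·m counterclockwise.
The upward force F acts at the left end, arm 5.19 m, giving F × 5.19 clockwise.
Στ = 0 ⇒ F × 5.19 = 2280 ⇒ F = 2280 / 5.19 = 439 N.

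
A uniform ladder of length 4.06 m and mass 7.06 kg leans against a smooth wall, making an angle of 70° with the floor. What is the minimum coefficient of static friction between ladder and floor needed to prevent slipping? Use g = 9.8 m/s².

Taking torques about the foot of the ladder:
Ladder weight 7.06×9.8 = 69.19 N acts at 2.03 m along the ladder; its horizontal arm is 2.03·cos70° = 0.6943 m → τ = 48.04 N·m clockwise.
Wall normal N acts horizontally at the top; its moment arm is the height L sinθ = 4.06·sin70° = 3.815 m, counterclockwise.
For rotational equilibrium, N × 3.815 = 48.04, so N = 12.59 N.
ΣFx = 0 ⇒ f = N_wall = 12.59 N. ΣFy = 0 ⇒ N_floor = 69.19 N.
μ_min = f / N_floor = 12.59 / 69.19 = 0.182.

μ_min ≈ 0.182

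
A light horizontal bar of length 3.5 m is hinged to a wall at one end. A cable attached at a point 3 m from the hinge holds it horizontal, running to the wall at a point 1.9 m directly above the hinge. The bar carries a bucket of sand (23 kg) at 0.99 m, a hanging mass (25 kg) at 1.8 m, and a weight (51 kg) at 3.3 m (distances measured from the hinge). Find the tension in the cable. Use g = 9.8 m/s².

About the hinge:
Bucket of sand: 23 × 9.8 = 225.4 N down at 0.99 m → arm 0.99 m, τ = 225.4 × 0.99 = 223.1 N·m clockwise.
Hanging mass: 25 × 9.8 = 245 N down at 1.8 m → arm 1.8 m, τ = 245 × 1.8 = 441 N·m clockwise.
Weight: 51 × 9.8 = 499.8 N down at 3.3 m → arm 3.3 m, τ = 499.8 × 3.3 = 1649 N·m clockwise.
Total clockwise load moment = 2313 N·m.
The cable tension T acts at 3 m; only its component perpendicular to the bar, T sinθ, produces torque. sinθ = h/√(h²+d²) = 1.9/√(1.9²+3²) = 0.5351.
Στ = 0 ⇒ T × 3 × 0.5351 = 2313 ⇒ T = 2313 / 1.605 = 1440 N.

T ≈ 1440 N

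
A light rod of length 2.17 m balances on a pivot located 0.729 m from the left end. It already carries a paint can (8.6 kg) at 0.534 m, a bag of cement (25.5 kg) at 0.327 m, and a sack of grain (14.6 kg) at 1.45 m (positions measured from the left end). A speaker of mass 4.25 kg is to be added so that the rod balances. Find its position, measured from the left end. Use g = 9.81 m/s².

About the pivot (at 0.729 m from the left end):
Paint can: 8.6 × 9.81 = 84.37 N down at 0.534 m → arm 0.195 m, τ = 84.37 × 0.195 = 16.45 N·m counterclockwise.
Bag of cement: 25.5 × 9.81 = 250.2 N down at 0.327 m → arm 0.402 m, τ = 250.2 × 0.402 = 100.6 N·m counterclockwise.
Sack of grain: 14.6 × 9.81 = 143.2 N down at 1.45 m → arm 0.721 m, τ = 143.2 × 0.721 = 103.2 N·m clockwise.
Net moment of existing loads = 13.85 N·m counterclockwise.
The speaker weighs 4.25 × 9.81 = 41.69 N and must supply an equal clockwise moment, so its lever arm about the pivot is 13.85 / 41.69 = 0.332 m.
That puts it at 0.729 + 0.332 = 1.06 m from the left end.

x ≈ 1.06 m from the left end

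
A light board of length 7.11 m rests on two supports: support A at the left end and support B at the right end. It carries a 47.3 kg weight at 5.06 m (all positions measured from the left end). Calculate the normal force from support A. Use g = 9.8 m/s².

R_A ≈ 134 N

Choose support B as the axis so its reaction then has zero moment arm.
Weight: 47.3 × 9.8 = 463.5 N down at 5.06 m → arm 2.05 m, τ = 463.5 × 2.05 = 950.2 N·m counterclockwise.
Net load moment about support B = 950.2 N·m counterclockwise.
Reaction R at support A is upward at 0 m, arm 7.11 m → moment R × 7.11 clockwise.
Setting net torque to zero: R × 7.11 = 950.2 → R = 134 N.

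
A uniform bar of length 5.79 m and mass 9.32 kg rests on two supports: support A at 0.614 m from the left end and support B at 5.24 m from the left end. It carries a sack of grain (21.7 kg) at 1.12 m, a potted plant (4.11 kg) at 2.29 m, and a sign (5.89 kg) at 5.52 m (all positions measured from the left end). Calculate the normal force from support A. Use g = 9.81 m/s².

About support B:
Beam weight: 9.32 × 9.81 = 91.43 N down at 2.895 m → arm 2.345 m, τ = 91.43 × 2.345 = 214.4 N·m counterclockwise.
Sack of grain: 21.7 × 9.81 = 212.9 N down at 1.12 m → arm 4.12 m, τ = 212.9 × 4.12 = 877.1 N·m counterclockwise.
Potted plant: 4.11 × 9.81 = 40.32 N down at 2.29 m → arm 2.95 m, τ = 40.32 × 2.95 = 118.9 N·m counterclockwise.
Sign: 5.89 × 9.81 = 57.78 N down at 5.52 m → arm 0.28 m, τ = 57.78 × 0.28 = 16.18 N·m clockwise.
Net load moment about support B = 1194 N·m counterclockwise.
Reaction R at support A is upward at 0.614 m, arm 4.626 m → moment R × 4.626 clockwise.
Στ = 0 ⇒ R × 4.626 = 1194 ⇒ R = 258 N.

R_A ≈ 258 N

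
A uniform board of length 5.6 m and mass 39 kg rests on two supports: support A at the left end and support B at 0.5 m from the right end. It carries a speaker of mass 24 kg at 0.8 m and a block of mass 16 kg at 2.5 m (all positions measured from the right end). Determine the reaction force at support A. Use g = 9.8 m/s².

Taking torques about support B:
Beam weight: 39 × 9.8 = 382.2 N down at 2.8 m → arm 2.3 m, τ = 382.2 × 2.3 = 879.1 N·m counterclockwise.
Speaker: 24 × 9.8 = 235.2 N down at 0.8 m → arm 0.3 m, τ = 235.2 × 0.3 = 70.56 N·m counterclockwise.
Block: 16 × 9.8 = 156.8 N down at 2.5 m → arm 2 m, τ = 156.8 × 2 = 313.6 N·m counterclockwise.
Net load moment about support B = 1263 N·m counterclockwise.
Reaction R at support A is upward at 5.6 m, arm 5.1 m → moment R × 5.1 clockwise.
Setting net torque to zero: R × 5.1 = 1263 → R = 248 N.

R_A ≈ 248 N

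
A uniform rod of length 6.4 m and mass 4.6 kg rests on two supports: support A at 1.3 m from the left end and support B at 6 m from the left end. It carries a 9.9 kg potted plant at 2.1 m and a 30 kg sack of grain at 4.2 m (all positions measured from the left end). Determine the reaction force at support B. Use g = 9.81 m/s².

R_B ≈ 216 N

Take moments about support A.
Beam weight: 4.6 × 9.81 = 45.13 N down at 3.2 m → arm 1.9 m, τ = 45.13 × 1.9 = 85.75 N·m clockwise.
Potted plant: 9.9 × 9.81 = 97.12 N down at 2.1 m → arm 0.8 m, τ = 97.12 × 0.8 = 77.7 N·m clockwise.
Sack of grain: 30 × 9.81 = 294.3 N down at 4.2 m → arm 2.9 m, τ = 294.3 × 2.9 = 853.5 N·m clockwise.
Net load moment about support A = 1017 N·m clockwise.
Reaction R at support B is upward at 6 m, arm 4.7 m → moment R × 4.7 counterclockwise.
Στ = 0 ⇒ R × 4.7 = 1017 ⇒ R = 216 N.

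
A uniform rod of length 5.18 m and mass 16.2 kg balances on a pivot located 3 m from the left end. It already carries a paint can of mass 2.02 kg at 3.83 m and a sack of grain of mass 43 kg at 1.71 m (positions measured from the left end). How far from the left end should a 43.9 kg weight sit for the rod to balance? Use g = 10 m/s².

Take moments about the pivot (at 3 m from the left end).
Beam weight: 16.2 × 10 = 162 N down at 2.59 m → arm 0.41 m, τ = 162 × 0.41 = 66.42 N·m counterclockwise.
Paint can: 2.02 × 10 = 20.2 N down at 3.83 m → arm 0.83 m, τ = 20.2 × 0.83 = 16.77 N·m clockwise.
Sack of grain: 43 × 10 = 430 N down at 1.71 m → arm 1.29 m, τ = 430 × 1.29 = 554.7 N·m counterclockwise.
Net moment of existing loads = 604.4 N·m counterclockwise.
The weight weighs 43.9 × 10 = 439 N and must supply an equal clockwise moment, so its lever arm about the pivot is 604.4 / 439 = 1.38 m.
That puts it at 3 + 1.38 = 4.38 m from the left end.

x ≈ 4.38 m from the left end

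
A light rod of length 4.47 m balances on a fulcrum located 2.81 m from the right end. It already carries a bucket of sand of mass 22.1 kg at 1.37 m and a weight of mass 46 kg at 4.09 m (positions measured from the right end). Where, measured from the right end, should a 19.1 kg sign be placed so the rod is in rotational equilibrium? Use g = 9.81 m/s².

x ≈ 1.39 m from the right end

About the fulcrum (at 2.81 m from the right end):
Bucket of sand: 22.1 × 9.81 = 216.8 N down at 1.37 m → arm 1.44 m, τ = 216.8 × 1.44 = 312.2 N·m clockwise.
Weight: 46 × 9.81 = 451.3 N down at 4.09 m → arm 1.28 m, τ = 451.3 × 1.28 = 577.7 N·m counterclockwise.
Net moment of existing loads = 265.5 N·m counterclockwise.
The sign weighs 19.1 × 9.81 = 187.4 N and must supply an equal clockwise moment, so its lever arm about the fulcrum is 265.5 / 187.4 = 1.42 m.
That puts it at 2.81 − 1.42 = 1.39 m from the right end.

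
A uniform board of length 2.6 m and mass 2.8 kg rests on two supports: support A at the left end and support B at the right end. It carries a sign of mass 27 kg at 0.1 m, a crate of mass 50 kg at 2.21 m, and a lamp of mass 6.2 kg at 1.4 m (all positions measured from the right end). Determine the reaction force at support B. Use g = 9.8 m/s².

R_B ≈ 370 N

Taking torques about support A:
Beam weight: 2.8 × 9.8 = 27.44 N down at 1.3 m → arm 1.3 m, τ = 27.44 × 1.3 = 35.67 N·m clockwise.
Sign: 27 × 9.8 = 264.6 N down at 0.1 m → arm 2.5 m, τ = 264.6 × 2.5 = 661.5 N·m clockwise.
Crate: 50 × 9.8 = 490 N down at 2.21 m → arm 0.39 m, τ = 490 × 0.39 = 191.1 N·m clockwise.
Lamp: 6.2 × 9.8 = 60.76 N down at 1.4 m → arm 1.2 m, τ = 60.76 × 1.2 = 72.91 N·m clockwise.
Net load moment about support A = 961.2 N·m clockwise.
Reaction R at support B is upward at 0 m, arm 2.6 m → moment R × 2.6 counterclockwise.
Στ = 0 ⇒ R × 2.6 = 961.2 ⇒ R = 370 N.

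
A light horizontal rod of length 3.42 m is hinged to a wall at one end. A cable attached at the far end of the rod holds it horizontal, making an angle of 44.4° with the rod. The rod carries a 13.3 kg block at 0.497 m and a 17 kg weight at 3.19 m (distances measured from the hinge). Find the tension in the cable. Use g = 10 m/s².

T ≈ 254 N

Taking torques about the hinge:
Block: 13.3 × 10 = 133 N down at 0.497 m → arm 0.497 m, τ = 133 × 0.497 = 66.1 N·m clockwise.
Weight: 17 × 10 = 170 N down at 3.19 m → arm 3.19 m, τ = 170 × 3.19 = 542.3 N·m clockwise.
Total clockwise load moment = 608.4 N·m.
The cable tension T acts at 3.42 m; only its component perpendicular to the rod, T sinθ, produces torque. sin 44.4° = 0.6997.
Balancing moments: T × 3.42 × 0.6997 = 608.4, giving T = 608.4 / 2.393 = 254 N.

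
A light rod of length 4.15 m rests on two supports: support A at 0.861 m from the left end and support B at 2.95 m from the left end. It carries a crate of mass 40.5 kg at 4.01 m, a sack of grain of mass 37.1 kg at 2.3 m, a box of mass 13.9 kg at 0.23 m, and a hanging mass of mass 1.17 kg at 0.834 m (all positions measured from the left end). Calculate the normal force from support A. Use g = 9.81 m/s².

R_A ≈ 101 N

About support B:
Crate: 40.5 × 9.81 = 397.3 N down at 4.01 m → arm 1.06 m, τ = 397.3 × 1.06 = 421.1 N·m clockwise.
Sack of grain: 37.1 × 9.81 = 364 N down at 2.3 m → arm 0.65 m, τ = 364 × 0.65 = 236.6 N·m counterclockwise.
Box: 13.9 × 9.81 = 136.4 N down at 0.23 m → arm 2.72 m, τ = 136.4 × 2.72 = 371 N·m counterclockwise.
Hanging mass: 1.17 × 9.81 = 11.48 N down at 0.834 m → arm 2.116 m, τ = 11.48 × 2.116 = 24.29 N·m counterclockwise.
Net load moment about support B = 210.8 N·m counterclockwise.
Reaction R at support A is upward at 0.861 m, arm 2.089 m → moment R × 2.089 clockwise.
For rotational equilibrium, R × 2.089 = 210.8, so R = 101 N.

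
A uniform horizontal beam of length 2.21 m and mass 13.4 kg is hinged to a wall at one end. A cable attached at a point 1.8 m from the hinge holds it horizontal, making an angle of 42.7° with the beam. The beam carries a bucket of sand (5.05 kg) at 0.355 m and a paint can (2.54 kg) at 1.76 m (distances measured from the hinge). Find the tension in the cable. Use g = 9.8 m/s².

T ≈ 169 N

Sum moments about the hinge (the unknown hinge reaction has zero arm there).
Beam weight: 13.4 × 9.8 = 131.3 N down at 1.105 m → arm 1.105 m, τ = 131.3 × 1.105 = 145.1 N·m clockwise.
Bucket of sand: 5.05 × 9.8 = 49.49 N down at 0.355 m → arm 0.355 m, τ = 49.49 × 0.355 = 17.57 N·m clockwise.
Paint can: 2.54 × 9.8 = 24.89 N down at 1.76 m → arm 1.76 m, τ = 24.89 × 1.76 = 43.81 N·m clockwise.
Total clockwise load moment = 206.5 N·m.
The cable tension T acts at 1.8 m; only its component perpendicular to the beam, T sinθ, produces torque. sin 42.7° = 0.6782.
Στ = 0 ⇒ T × 1.8 × 0.6782 = 206.5 ⇒ T = 206.5 / 1.221 = 169 N.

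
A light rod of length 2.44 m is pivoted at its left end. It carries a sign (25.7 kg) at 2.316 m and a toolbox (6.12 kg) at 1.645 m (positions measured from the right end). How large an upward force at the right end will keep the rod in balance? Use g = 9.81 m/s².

F ≈ 32.4 N

Sum moments about the left end (the unknown pivot reaction has zero arm there).
Sign: 25.7 × 9.81 = 252.1 N down at 2.316 m → arm 0.124 m, τ = 252.1 × 0.124 = 31.26 N·m clockwise.
Toolbox: 6.12 × 9.81 = 60.04 N down at 1.645 m → arm 0.795 m, τ = 60.04 × 0.795 = 47.73 N·m clockwise.
Net moment of the loads = 78.99 N·m clockwise.
The upward force F acts at the right end, arm 2.44 m, giving F × 2.44 counterclockwise.
Setting net torque to zero: F × 2.44 = 78.99 → F = 78.99 / 2.44 = 32.4 N.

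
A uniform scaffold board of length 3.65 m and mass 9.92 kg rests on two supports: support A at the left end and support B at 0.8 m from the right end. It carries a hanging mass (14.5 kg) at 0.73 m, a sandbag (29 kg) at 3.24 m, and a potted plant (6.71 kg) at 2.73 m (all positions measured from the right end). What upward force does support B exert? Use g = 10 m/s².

Choose support A as the axis so its reaction then has zero moment arm.
Beam weight: 9.92 × 10 = 99.2 N down at 1.825 m → arm 1.825 m, τ = 99.2 × 1.825 = 181 N·m clockwise.
Hanging mass: 14.5 × 10 = 145 N down at 0.73 m → arm 2.92 m, τ = 145 × 2.92 = 423.4 N·m clockwise.
Sandbag: 29 × 10 = 290 N down at 3.24 m → arm 0.41 m, τ = 290 × 0.41 = 118.9 N·m clockwise.
Potted plant: 6.71 × 10 = 67.1 N down at 2.73 m → arm 0.92 m, τ = 67.1 × 0.92 = 61.73 N·m clockwise.
Net load moment about support A = 785 N·m clockwise.
Reaction R at support B is upward at 0.8 m, arm 2.85 m → moment R × 2.85 counterclockwise.
Setting net torque to zero: R × 2.85 = 785 → R = 275 N.

R_B ≈ 275 N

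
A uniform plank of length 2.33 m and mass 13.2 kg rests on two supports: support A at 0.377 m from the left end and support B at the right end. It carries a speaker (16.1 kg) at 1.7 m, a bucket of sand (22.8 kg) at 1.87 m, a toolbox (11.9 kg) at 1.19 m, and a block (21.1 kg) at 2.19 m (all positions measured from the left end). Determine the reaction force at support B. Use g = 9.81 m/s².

R_B ≈ 571 N

Taking torques about support A:
Beam weight: 13.2 × 9.81 = 129.5 N down at 1.165 m → arm 0.788 m, τ = 129.5 × 0.788 = 102 N·m clockwise.
Speaker: 16.1 × 9.81 = 157.9 N down at 1.7 m → arm 1.323 m, τ = 157.9 × 1.323 = 208.9 N·m clockwise.
Bucket of sand: 22.8 × 9.81 = 223.7 N down at 1.87 m → arm 1.493 m, τ = 223.7 × 1.493 = 334 N·m clockwise.
Toolbox: 11.9 × 9.81 = 116.7 N down at 1.19 m → arm 0.813 m, τ = 116.7 × 0.813 = 94.88 N·m clockwise.
Block: 21.1 × 9.81 = 207 N down at 2.19 m → arm 1.813 m, τ = 207 × 1.813 = 375.3 N·m clockwise.
Net load moment about support A = 1115 N·m clockwise.
Reaction R at support B is upward at 2.33 m, arm 1.953 m → moment R × 1.953 counterclockwise.
Balancing moments: R × 1.953 = 1115, giving R = 571 N.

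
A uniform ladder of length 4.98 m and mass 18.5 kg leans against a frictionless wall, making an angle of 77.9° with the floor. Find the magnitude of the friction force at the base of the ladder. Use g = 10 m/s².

Sum moments about the foot of the ladder (the floor normal and friction both act there and drop out).
Ladder weight 18.5×10 = 185 N acts at 2.49 m along the ladder; its horizontal arm is 2.49·cos77.9° = 0.522 m → τ = 96.57 N·m clockwise.
Wall normal N acts horizontally at the top; its moment arm is the height L sinθ = 4.98·sin77.9° = 4.869 m, counterclockwise.
For rotational equilibrium, N × 4.869 = 96.57, so N = 19.8 N.
ΣFx = 0: friction at the foot balances the wall's push, so f = N_wall = 19.8 N.

f ≈ 19.8 N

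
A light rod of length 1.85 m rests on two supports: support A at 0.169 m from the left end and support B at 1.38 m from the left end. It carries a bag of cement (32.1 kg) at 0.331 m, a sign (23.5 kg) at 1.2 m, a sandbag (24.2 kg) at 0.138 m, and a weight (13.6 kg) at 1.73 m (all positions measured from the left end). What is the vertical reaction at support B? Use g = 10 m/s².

R_B ≈ 412 N

About support A:
Bag of cement: 32.1 × 10 = 321 N down at 0.331 m → arm 0.162 m, τ = 321 × 0.162 = 52 N·m clockwise.
Sign: 23.5 × 10 = 235 N down at 1.2 m → arm 1.031 m, τ = 235 × 1.031 = 242.3 N·m clockwise.
Sandbag: 24.2 × 10 = 242 N down at 0.138 m → arm 0.031 m, τ = 242 × 0.031 = 7.502 N·m counterclockwise.
Weight: 13.6 × 10 = 136 N down at 1.73 m → arm 1.561 m, τ = 136 × 1.561 = 212.3 N·m clockwise.
Net load moment about support A = 499.1 N·m clockwise.
Reaction R at support B is upward at 1.38 m, arm 1.211 m → moment R × 1.211 counterclockwise.
Balancing moments: R × 1.211 = 499.1, giving R = 412 N.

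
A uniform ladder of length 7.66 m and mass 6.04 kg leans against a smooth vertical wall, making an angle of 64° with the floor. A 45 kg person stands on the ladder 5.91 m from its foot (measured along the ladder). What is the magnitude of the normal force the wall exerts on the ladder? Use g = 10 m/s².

Take moments about the foot of the ladder.
Ladder weight 6.04×10 = 60.4 N acts at 3.83 m along the ladder; its horizontal arm is 3.83·cos64° = 1.679 m → τ = 101.4 N·m clockwise.
Person: 45×10 = 450 N at 5.91 m → arm 2.591 m → τ = 1166 N·m clockwise.
Wall normal N acts horizontally at the top; its moment arm is the height L sinθ = 7.66·sin64° = 6.885 m, counterclockwise.
Στ = 0 ⇒ N × 6.885 = 1267 ⇒ N = 184 N.

N_wall ≈ 184 N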